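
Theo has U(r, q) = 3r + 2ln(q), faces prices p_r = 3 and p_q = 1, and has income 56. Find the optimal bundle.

r* = 18, q* = 2

MU_r = 3, MU_q = 2/q.
MRS = 3 ÷ (2/q).
Tangency: set MRS = p_r/p_q = 3/1 = 3.
MRS depends only on q: 1.5·q = 3 ⇒ q* = 3/1.5 = 2.
From the budget, 3·r = 56 − 1·2 = 54, so r* = 18.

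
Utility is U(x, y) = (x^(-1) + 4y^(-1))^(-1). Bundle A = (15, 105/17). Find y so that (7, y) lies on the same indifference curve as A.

U depends on (x, y) only through S = x^(-1) + 4y^(-1), so equal utility means equal S. At (15, 105/17): S = 5/7.
With x = 7: 7^(-1) = 1/7, so 4y^(-1) = 5/7 − 1/7 = 4/7, i.e. y^(-1) = 1/7.
Hence y = 1/(1/7) = 7.
Check: U(7, 7) = 1.4.

y = 7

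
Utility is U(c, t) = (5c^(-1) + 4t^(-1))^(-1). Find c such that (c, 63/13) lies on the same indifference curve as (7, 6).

U depends on (c, t) only through S = 5c^(-1) + 4t^(-1), so equal utility means equal S. At (7, 6): S = 29/21.
With t = 63/13: 4·(63/13)^(-1) = 52/63, so 5c^(-1) = 29/21 − 52/63 = 5/9, i.e. c^(-1) = 1/9.
Hence c = 1/(1/9) = 9.
Check: U(9, 63/13) = 0.7241.

c = 9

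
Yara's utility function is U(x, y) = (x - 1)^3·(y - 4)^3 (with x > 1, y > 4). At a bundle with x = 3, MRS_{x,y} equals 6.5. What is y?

y = 17

MU_x = 3·(x−1)^2·(y−4)^3, MU_y = 3·(x−1)^3·(y−4)^2.
MRS = (y−4)/(x−1).
Substitute x = 3: MRS = (y − 4)/2. Setting this equal to 6.5 gives y − 4 = 6.5·2 = 13, so y = 17.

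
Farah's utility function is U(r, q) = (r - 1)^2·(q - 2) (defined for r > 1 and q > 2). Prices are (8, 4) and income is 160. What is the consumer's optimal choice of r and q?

r* = 13, q* = 14

MU_r = 2·(r−1)·(q−2), MU_q = (r−1)^2.
MRS = (2/1)·(q−2)/(r−1).
Tangency: set MRS = p_r/p_q = 8/4 = 2.
So (2/1)·(q − 2)/(r − 1) = 2, i.e. (q − 2) = (r − 1).
Rewrite the budget in excess-of-subsistence terms: 8·(r − 1) + 4·(q − 2) = 160 − 8·1 − 4·2 = 144.
Substituting, 12·(r − 1) = 144, so r − 1 = 12 and r* = 13.
Then q − 2 = 12, so q* = 14.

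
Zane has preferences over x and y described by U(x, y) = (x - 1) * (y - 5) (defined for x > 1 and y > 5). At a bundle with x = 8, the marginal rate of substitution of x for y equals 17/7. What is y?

MU_x = (y−5), MU_y = (x−1).
MRS = (y−5)/(x−1).
Substitute x = 8: MRS = (y − 5)/7. Setting this equal to 17/7 gives y − 5 = (17/7)·7 = 17, so y = 22.

y = 22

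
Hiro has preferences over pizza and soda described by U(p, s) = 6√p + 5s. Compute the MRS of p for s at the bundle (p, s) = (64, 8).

MRS = 3/40

MU_p = 6/(2√p), MU_s = 5.
MRS = 6/(2√p) ÷ 5.
At (64, 8): MRS = 3/40.
So at (64, 8) the consumer would give up 3/40 units of s for one more unit of p.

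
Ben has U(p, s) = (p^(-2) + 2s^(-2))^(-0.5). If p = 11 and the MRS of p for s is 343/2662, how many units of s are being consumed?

s = 7

For CES with ρ = -2, MRS = (1/2)·(s/p)^3.
Setting (1/2)·(s/11)^3 = 343/2662 gives (s/11)^3 = 343/1331, so s/11 = 7/11 and s = 7.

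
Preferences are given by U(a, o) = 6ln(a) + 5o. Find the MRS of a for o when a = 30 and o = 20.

MRS = 1/25

MU_a = 6/a, MU_o = 5.
MRS = 6/a ÷ 5.
At (30, 20): MRS = 1/25.
So at (30, 20) the consumer would give up 1/25 units of o for one more unit of a.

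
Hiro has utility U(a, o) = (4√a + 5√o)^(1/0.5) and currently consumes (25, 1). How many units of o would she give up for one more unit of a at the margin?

MRS = 4/25

For CES with ρ = 0.5, MRS = (4/5)·√(o/a).
At (25, 1): MRS = 4/25.
That is, one extra unit of a is worth 4/25 units of o at the margin.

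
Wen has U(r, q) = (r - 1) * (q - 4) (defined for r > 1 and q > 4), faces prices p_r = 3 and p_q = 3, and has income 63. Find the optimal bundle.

MU_r = (q−4), MU_q = (r−1).
MRS = (q−4)/(r−1).
Tangency: set MRS = p_r/p_q = 3/3 = 1.
So (q − 4)/(r − 1) = 1, i.e. (q − 4) = (r − 1).
Rewrite the budget in excess-of-subsistence terms: 3·(r − 1) + 3·(q − 4) = 63 − 3·1 − 3·4 = 48.
Substituting, 6·(r − 1) = 48, so r − 1 = 8 and r* = 9.
Then q − 4 = 8, so q* = 12.

r* = 9, q* = 12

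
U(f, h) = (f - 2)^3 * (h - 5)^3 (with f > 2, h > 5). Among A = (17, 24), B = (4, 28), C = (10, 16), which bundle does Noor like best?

Evaluate utility at each bundle:
U(A) = 23149125.
U(B) = 97336.
U(C) = 681472.
Highest utility is A, so A ≻ C ≻ B.

Bundle A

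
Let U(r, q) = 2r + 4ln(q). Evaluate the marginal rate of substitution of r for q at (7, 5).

MU_r = 2, MU_q = 4/q.
MRS = 2 ÷ (4/q).
At (7, 5): MRS = 2.5.
That is, one extra unit of r is worth 2.5 units of q at the margin.

MRS = 2.5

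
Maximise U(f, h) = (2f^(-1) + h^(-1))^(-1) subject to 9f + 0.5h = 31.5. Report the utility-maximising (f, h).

For CES with ρ = -1, MRS = (2/1)·(h/f)^2.
Tangency: set MRS = p_f/p_h = 9/0.5 = 18.
So (h/f)^2 = 9; taking the square root, h/f = 3, i.e. h = 3·f.
Substitute into the budget 9·f + 0.5·h = 31.5: 10.5·f = 31.5, so f* = 3 and h* = 3·3 = 9.

f* = 3, h* = 9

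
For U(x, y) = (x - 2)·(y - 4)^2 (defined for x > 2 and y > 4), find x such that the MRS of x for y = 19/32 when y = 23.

MU_x = (y−4)^2, MU_y = 2·(x−2)·(y−4).
MRS = (1/2)·(y−4)/(x−2).
Substitute y = 23: MRS = 9.5/(x − 2). Setting this equal to 19/32 gives x − 2 = 9.5/(19/32) = 16, so x = 18.

x = 18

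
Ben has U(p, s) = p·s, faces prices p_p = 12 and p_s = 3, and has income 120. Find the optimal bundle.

MU_p = s and MU_s = p.
MRS = MU_p/MU_s = s/p.
Tangency: set MRS = p_p/p_s = 12/3 = 4.
So s/p = 4, i.e. s = 4·p.
Substitute into the budget 12·p + 3·s = 120: 24·p = 120, so p* = 5.
Then s* = 4·5 = 20.

p* = 5, s* = 20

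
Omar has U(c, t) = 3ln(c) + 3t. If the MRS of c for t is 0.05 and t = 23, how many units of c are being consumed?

c = 20

MU_c = 3/c, MU_t = 3.
MRS = 3/c ÷ 3.
MRS depends only on c: 1/c = 0.05 ⇒ c = 1/0.05 = 20.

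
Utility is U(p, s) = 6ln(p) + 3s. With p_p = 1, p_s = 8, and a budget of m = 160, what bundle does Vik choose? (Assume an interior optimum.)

MU_p = 6/p, MU_s = 3.
MRS = 6/p ÷ 3.
Tangency: set MRS = p_p/p_s = 1/8 = 0.125.
MRS depends only on p: 2/p = 0.125 ⇒ p* = 2/0.125 = 16.
From the budget, 8·s = 160 − 1·16 = 144, so s* = 18.

p* = 16, s* = 18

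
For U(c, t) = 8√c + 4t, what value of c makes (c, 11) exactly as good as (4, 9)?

U(4, 9) = 52.
Set U(c, 11) = 52 and solve.
With t = 11: 8√c = 52 − 4·11 = 8, so √c = 1 and c = 1.
Check: U(1, 11) = 52.

c = 1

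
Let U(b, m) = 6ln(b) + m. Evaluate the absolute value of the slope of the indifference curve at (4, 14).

MU_b = 6/b, MU_m = 1.
MRS = 6/b ÷ 1.
At (4, 14): MRS = 1.5.
The indifference curve has slope −1.5 at this bundle.

MRS = 1.5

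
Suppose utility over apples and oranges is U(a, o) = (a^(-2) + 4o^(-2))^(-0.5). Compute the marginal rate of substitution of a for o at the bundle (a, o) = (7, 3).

MRS = 27/1372

For CES with ρ = -2, MRS = (1/4)·(o/a)^3.
At (7, 3): MRS = 27/1372.
So at (7, 3) the consumer would give up 27/1372 units of o for one more unit of a.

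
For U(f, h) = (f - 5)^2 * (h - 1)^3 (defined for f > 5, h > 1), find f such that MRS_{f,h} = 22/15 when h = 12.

f = 10

MU_f = 2·(f−5)·(h−1)^3, MU_h = 3·(f−5)^2·(h−1)^2.
MRS = (2/3)·(h−1)/(f−5).
Substitute h = 12: MRS = (22/3)/(f − 5). Setting this equal to 22/15 gives f − 5 = (22/3)/(22/15) = 5, so f = 10.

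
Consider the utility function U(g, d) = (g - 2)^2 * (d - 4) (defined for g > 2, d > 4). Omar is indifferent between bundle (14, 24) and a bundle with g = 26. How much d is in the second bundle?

d = 9

U(14, 24) = 2880.
Set U(26, d) = 2880 and solve.
With g = 26: (26 − 2)^2 = 576, so (d − 4) = 2880/576 = 5.
So d = 4 + 5 = 9.
Check: U(26, 9) = 2880.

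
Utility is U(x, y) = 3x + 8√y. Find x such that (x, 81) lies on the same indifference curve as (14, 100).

U(14, 100) = 122.
Set U(x, 81) = 122 and solve.
With y = 81: √81 = 9, so 3x = 122 − 8·9 = 50 and x = 50/3.
Check: U(50/3, 81) = 122.

x = 50/3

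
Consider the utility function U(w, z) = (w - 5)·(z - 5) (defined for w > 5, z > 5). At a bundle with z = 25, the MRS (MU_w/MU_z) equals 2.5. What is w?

w = 13

MU_w = (z−5), MU_z = (w−5).
MRS = (z−5)/(w−5).
Substitute z = 25: MRS = 20/(w − 5). Setting this equal to 2.5 gives w − 5 = 20/2.5 = 8, so w = 13.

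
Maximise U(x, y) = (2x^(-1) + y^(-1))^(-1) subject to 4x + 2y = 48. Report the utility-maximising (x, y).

x* = 8, y* = 8

For CES with ρ = -1, MRS = (2/1)·(y/x)^2.
Tangency: set MRS = p_x/p_y = 4/2 = 2.
So (y/x)^2 = 1; taking the square root, y/x = 1, i.e. y = x.
Substitute into the budget 4·x + 2·y = 48: 6·x = 48, so x* = 8 and y* = 8.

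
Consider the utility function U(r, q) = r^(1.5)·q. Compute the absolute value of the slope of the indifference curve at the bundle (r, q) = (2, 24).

MRS = 18

MU_r = 1.5·√r·q and MU_q = r^(1.5).
MRS = MU_r/MU_q = (1.5)·q/r.
At (2, 24): MRS = 18.
The indifference curve has slope −18 at this bundle.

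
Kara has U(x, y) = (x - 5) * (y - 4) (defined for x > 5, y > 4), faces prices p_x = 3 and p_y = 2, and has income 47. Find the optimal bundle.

x* = 9, y* = 10

MU_x = (y−4), MU_y = (x−5).
MRS = (y−4)/(x−5).
Tangency: set MRS = p_x/p_y = 3/2 = 1.5.
So (y − 4)/(x − 5) = 1.5, i.e. (y − 4) = 1.5·(x − 5).
Rewrite the budget in excess-of-subsistence terms: 3·(x − 5) + 2·(y − 4) = 47 − 3·5 − 2·4 = 24.
Substituting, 6·(x − 5) = 24, so x − 5 = 4 and x* = 9.
Then y − 4 = 1.5·4 = 6, so y* = 10.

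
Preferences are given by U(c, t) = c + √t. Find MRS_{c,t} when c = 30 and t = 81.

MRS = 18

MU_c = 1, MU_t = 1/(2√t).
MRS = 1 ÷ (1/(2√t)).
At (30, 81): MRS = 18.
That is, one extra unit of c is worth 18 units of t at the margin.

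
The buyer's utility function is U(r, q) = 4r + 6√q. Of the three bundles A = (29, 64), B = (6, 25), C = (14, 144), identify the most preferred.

Bundle A

Evaluate utility at each bundle:
U(A) = 164.000.
U(B) = 54.000.
U(C) = 128.000.
Highest utility is A, so A ≻ C ≻ B.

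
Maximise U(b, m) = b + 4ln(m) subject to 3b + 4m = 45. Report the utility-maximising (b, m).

b* = 11, m* = 3

MU_b = 1, MU_m = 4/m.
MRS = 1 ÷ (4/m).
Tangency: set MRS = p_b/p_m = 3/4 = 0.75.
MRS depends only on m: 0.25·m = 0.75 ⇒ m* = 0.75/0.25 = 3.
From the budget, 3·b = 45 − 4·3 = 33, so b* = 11.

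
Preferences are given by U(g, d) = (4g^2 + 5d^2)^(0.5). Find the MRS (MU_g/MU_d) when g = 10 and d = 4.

MRS = 2

For CES with ρ = 2, MRS = (4/5)·(d/g)^(-1).
At (10, 4): MRS = 2.
So at (10, 4) the consumer would give up 2 units of d for one more unit of g.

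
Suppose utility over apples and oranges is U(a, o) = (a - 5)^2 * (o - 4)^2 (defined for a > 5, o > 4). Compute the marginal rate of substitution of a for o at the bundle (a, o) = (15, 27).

MRS = 2.3

MU_a = 2·(a−5)·(o−4)^2, MU_o = 2·(a−5)^2·(o−4).
MRS = (o−4)/(a−5).
At (15, 27): MRS = 2.3.
The indifference curve has slope −2.3 at this bundle.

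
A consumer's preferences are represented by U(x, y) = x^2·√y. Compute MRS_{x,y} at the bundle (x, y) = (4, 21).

MRS = 21

MU_x = 2·x·√y and MU_y = 0.5·x^2·y^(-0.5).
MRS = MU_x/MU_y = (4)·y/x.
At (4, 21): MRS = 21.
So at (4, 21) the consumer would give up 21 units of y for one more unit of x.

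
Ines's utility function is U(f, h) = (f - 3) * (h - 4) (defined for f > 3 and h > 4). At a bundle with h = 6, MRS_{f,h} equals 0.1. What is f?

MU_f = (h−4), MU_h = (f−3).
MRS = (h−4)/(f−3).
Substitute h = 6: MRS = 2/(f − 3). Setting this equal to 0.1 gives f − 3 = 2/0.1 = 20, so f = 23.

f = 23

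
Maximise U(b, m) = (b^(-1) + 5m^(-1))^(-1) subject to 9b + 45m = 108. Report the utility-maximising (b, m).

b* = 2, m* = 2

For CES with ρ = -1, MRS = (1/5)·(m/b)^2.
Tangency: set MRS = p_b/p_m = 9/45 = 0.2.
So (m/b)^2 = 1; taking the square root, m/b = 1, i.e. m = b.
Substitute into the budget 9·b + 45·m = 108: 54·b = 108, so b* = 2 and m* = 2.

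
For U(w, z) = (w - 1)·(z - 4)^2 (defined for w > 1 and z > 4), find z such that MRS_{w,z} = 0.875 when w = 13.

MU_w = (z−4)^2, MU_z = 2·(w−1)·(z−4).
MRS = (1/2)·(z−4)/(w−1).
Substitute w = 13: MRS = (z − 4)/24. Setting this equal to 0.875 gives z − 4 = 0.875·24 = 21, so z = 25.

z = 25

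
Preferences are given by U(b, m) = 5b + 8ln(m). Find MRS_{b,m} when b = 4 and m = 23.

MRS = 14.375

MU_b = 5, MU_m = 8/m.
MRS = 5 ÷ (8/m).
At (4, 23): MRS = 14.375.
So at (4, 23) the consumer would give up 14.375 units of m for one more unit of b.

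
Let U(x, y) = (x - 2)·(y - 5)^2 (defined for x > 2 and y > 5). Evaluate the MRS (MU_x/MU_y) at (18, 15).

MU_x = (y−5)^2, MU_y = 2·(x−2)·(y−5).
MRS = (1/2)·(y−5)/(x−2).
At (18, 15): MRS = 5/16.
So at (18, 15) the consumer would give up 5/16 units of y for one more unit of x.

MRS = 5/16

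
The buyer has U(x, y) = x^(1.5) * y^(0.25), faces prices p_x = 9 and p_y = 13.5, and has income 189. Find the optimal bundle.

MU_x = 1.5·√x·y^(0.25) and MU_y = 0.25·x^(1.5)·y^(-0.75).
MRS = MU_x/MU_y = (6)·y/x.
Tangency: set MRS = p_x/p_y = 9/13.5 = 2/3.
So (6)·y/x = 2/3, i.e. y = (1/9)·x.
Substitute into the budget 9·x + 13.5·y = 189: 10.5·x = 189, so x* = 18.
Then y* = (1/9)·18 = 2.

x* = 18, y* = 2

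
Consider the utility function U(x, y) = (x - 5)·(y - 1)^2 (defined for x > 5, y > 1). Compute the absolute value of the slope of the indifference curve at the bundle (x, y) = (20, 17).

MU_x = (y−1)^2, MU_y = 2·(x−5)·(y−1).
MRS = (1/2)·(y−1)/(x−5).
At (20, 17): MRS = 8/15.
That is, one extra unit of x is worth 8/15 units of y at the margin.

MRS = 8/15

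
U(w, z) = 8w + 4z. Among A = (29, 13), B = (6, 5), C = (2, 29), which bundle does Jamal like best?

Evaluate utility at each bundle:
U(A) = 284.
U(B) = 68.
U(C) = 132.
Highest utility is A, so A ≻ C ≻ B.

Bundle A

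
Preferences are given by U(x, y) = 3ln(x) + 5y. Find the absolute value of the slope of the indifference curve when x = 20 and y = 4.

MRS = 3/100

MU_x = 3/x, MU_y = 5.
MRS = 3/x ÷ 5.
At (20, 4): MRS = 3/100.
So at (20, 4) the consumer would give up 3/100 units of y for one more unit of x.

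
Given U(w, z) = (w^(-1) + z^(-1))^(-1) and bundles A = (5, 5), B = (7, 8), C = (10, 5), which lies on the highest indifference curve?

Bundle B

Evaluate utility at each bundle:
U(A) = 2.500.
U(B) = 3.733.
U(C) = 3.333.
Highest utility is B, so B ≻ C ≻ A.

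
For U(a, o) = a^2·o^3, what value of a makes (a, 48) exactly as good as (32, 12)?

U(32, 12) = 1769472.
Set U(a, 48) = 1769472 and solve.
With o = 48: 48^3 = 110592, so a^2 = 1769472/110592 = 16; taking the square root, a = 4.
Check: U(4, 48) = 1769472.

a = 4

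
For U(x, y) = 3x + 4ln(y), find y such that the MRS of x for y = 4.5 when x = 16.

MU_x = 3, MU_y = 4/y.
MRS = 3 ÷ (4/y).
MRS depends only on y: 0.75·y = 4.5 ⇒ y = 4.5/0.75 = 6.

y = 6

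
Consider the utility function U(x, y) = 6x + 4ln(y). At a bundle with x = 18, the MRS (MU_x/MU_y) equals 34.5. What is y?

MU_x = 6, MU_y = 4/y.
MRS = 6 ÷ (4/y).
MRS depends only on y: 1.5·y = 34.5 ⇒ y = 34.5/1.5 = 23.

y = 23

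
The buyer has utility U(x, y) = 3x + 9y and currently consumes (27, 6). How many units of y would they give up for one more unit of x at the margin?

MRS = 1/3

MU_x = 3, MU_y = 9, so MRS = 3/9 = 1/3 at every bundle.
At (27, 6): MRS = 1/3.
So at (27, 6) the consumer would give up 1/3 units of y for one more unit of x.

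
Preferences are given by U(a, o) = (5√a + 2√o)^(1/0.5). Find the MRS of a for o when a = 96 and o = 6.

MRS = 0.625

For CES with ρ = 0.5, MRS = (5/2)·√(o/a).
At (96, 6): MRS = 0.625.
That is, one extra unit of a is worth 0.625 units of o at the margin.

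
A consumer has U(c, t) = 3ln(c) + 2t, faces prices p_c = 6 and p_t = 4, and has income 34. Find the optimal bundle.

MU_c = 3/c, MU_t = 2.
MRS = 3/c ÷ 2.
Tangency: set MRS = p_c/p_t = 6/4 = 1.5.
MRS depends only on c: 1.5/c = 1.5 ⇒ c* = 1.5/1.5 = 1.
From the budget, 4·t = 34 − 6·1 = 28, so t* = 7.

c* = 1, t* = 7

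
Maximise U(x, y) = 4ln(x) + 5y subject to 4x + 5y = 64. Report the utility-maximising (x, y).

x* = 1, y* = 12

MU_x = 4/x, MU_y = 5.
MRS = 4/x ÷ 5.
Tangency: set MRS = p_x/p_y = 4/5 = 0.8.
MRS depends only on x: 0.8/x = 0.8 ⇒ x* = 0.8/0.8 = 1.
From the budget, 5·y = 64 − 4·1 = 60, so y* = 12.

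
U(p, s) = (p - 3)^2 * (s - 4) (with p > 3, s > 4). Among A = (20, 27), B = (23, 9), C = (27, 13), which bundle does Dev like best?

Evaluate utility at each bundle:
U(A) = 6647.
U(B) = 2000.
U(C) = 5184.
Highest utility is A, so A ≻ C ≻ B.

Bundle A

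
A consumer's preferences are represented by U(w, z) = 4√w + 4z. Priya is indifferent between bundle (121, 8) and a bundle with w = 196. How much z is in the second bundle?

U(121, 8) = 76.
Set U(196, z) = 76 and solve.
With w = 196: √196 = 14, so 4z = 76 − 4·14 = 20 and z = 5.
Check: U(196, 5) = 76.

z = 5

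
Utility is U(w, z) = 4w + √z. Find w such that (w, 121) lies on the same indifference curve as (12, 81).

U(12, 81) = 57.
Set U(w, 121) = 57 and solve.
With z = 121: √121 = 11, so 4w = 57 − 11 = 46 and w = 11.5.
Check: U(11.5, 121) = 57.

w = 11.5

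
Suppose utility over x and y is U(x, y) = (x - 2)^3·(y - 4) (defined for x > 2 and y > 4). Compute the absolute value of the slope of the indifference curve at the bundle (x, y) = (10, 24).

MRS = 7.5

MU_x = 3·(x−2)^2·(y−4), MU_y = (x−2)^3.
MRS = (3/1)·(y−4)/(x−2).
At (10, 24): MRS = 7.5.
The indifference curve has slope −7.5 at this bundle.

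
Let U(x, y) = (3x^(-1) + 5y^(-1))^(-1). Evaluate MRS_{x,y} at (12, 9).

For CES with ρ = -1, MRS = (3/5)·(y/x)^2.
At (12, 9): MRS = 27/80.
So at (12, 9) the consumer would give up 27/80 units of y for one more unit of x.

MRS = 27/80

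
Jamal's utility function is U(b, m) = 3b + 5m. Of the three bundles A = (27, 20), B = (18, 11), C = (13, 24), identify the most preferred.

Evaluate utility at each bundle:
U(A) = 181.
U(B) = 109.
U(C) = 159.
Highest utility is A, so A ≻ C ≻ B.

Bundle A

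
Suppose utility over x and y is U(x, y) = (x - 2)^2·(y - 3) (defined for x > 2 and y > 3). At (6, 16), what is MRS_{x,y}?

MU_x = 2·(x−2)·(y−3), MU_y = (x−2)^2.
MRS = (2/1)·(y−3)/(x−2).
At (6, 16): MRS = 6.5.
So at (6, 16) the consumer would give up 6.5 units of y for one more unit of x.

MRS = 6.5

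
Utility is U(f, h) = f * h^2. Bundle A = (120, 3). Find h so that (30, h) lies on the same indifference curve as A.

h = 6

U(120, 3) = 1080.
Set U(30, h) = 1080 and solve.
With f = 30: h^2 = 1080/30 = 36; taking the square root, h = 6.
Check: U(30, 6) = 1080.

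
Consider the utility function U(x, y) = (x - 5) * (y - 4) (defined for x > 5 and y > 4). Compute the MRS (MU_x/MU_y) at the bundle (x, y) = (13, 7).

MU_x = (y−4), MU_y = (x−5).
MRS = (y−4)/(x−5).
At (13, 7): MRS = 0.375.
The indifference curve has slope −0.375 at this bundle.

MRS = 0.375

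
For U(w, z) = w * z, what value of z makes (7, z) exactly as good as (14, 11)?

U(14, 11) = 154.
Set U(7, z) = 154 and solve.
With w = 7: z = 154/7 = 22.
Check: U(7, 22) = 154.

z = 22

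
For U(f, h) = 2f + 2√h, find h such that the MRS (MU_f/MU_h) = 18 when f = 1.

h = 81

MU_f = 2, MU_h = 2/(2√h).
MRS = 2 ÷ (2/(2√h)).
MRS depends only on h: 2·√h = 18 ⇒ √h = 18/2 = 9 ⇒ h = 81.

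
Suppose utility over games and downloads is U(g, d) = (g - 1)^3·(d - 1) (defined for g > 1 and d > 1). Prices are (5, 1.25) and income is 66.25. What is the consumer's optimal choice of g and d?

g* = 10, d* = 13

MU_g = 3·(g−1)^2·(d−1), MU_d = (g−1)^3.
MRS = (3/1)·(d−1)/(g−1).
Tangency: set MRS = p_g/p_d = 5/1.25 = 4.
So (3/1)·(d − 1)/(g − 1) = 4, i.e. (d − 1) = (4/3)·(g − 1).
Rewrite the budget in excess-of-subsistence terms: 5·(g − 1) + 1.25·(d − 1) = 66.25 − 5·1 − 1.25·1 = 60.
Substituting, (20/3)·(g − 1) = 60, so g − 1 = 9 and g* = 10.
Then d − 1 = (4/3)·9 = 12, so d* = 13.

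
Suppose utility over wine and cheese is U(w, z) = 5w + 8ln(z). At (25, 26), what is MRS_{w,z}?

MU_w = 5, MU_z = 8/z.
MRS = 5 ÷ (8/z).
At (25, 26): MRS = 16.25.
So at (25, 26) the consumer would give up 16.25 units of z for one more unit of w.

MRS = 16.25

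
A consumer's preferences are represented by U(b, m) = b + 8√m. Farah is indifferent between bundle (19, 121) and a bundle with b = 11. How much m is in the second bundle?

m = 144

U(19, 121) = 107.
Set U(11, m) = 107 and solve.
With b = 11: 8√m = 107 − 11 = 96, so √m = 12 and m = 144.
Check: U(11, 144) = 107.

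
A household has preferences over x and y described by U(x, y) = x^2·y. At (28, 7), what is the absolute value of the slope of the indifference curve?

MU_x = 2·x·y and MU_y = x^2.
MRS = MU_x/MU_y = (2/1)·y/x.
At (28, 7): MRS = 0.5.
That is, one extra unit of x is worth 0.5 units of y at the margin.

MRS = 0.5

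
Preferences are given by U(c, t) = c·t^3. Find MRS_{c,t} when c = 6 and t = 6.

MU_c = t^3 and MU_t = 3·c·t^2.
MRS = MU_c/MU_t = (1/3)·t/c.
At (6, 6): MRS = 1/3.
So at (6, 6) the consumer would give up 1/3 units of t for one more unit of c.

MRS = 1/3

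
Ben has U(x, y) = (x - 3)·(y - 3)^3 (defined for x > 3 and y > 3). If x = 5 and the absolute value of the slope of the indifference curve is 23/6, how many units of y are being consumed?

y = 26

MU_x = (y−3)^3, MU_y = 3·(x−3)·(y−3)^2.
MRS = (1/3)·(y−3)/(x−3).
Substitute x = 5: MRS = (y − 3)/6. Setting this equal to 23/6 gives y − 3 = (23/6)·6 = 23, so y = 26.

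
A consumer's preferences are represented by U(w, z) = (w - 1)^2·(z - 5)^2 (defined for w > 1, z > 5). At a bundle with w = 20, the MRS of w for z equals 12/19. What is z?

z = 17

MU_w = 2·(w−1)·(z−5)^2, MU_z = 2·(w−1)^2·(z−5).
MRS = (z−5)/(w−1).
Substitute w = 20: MRS = (z − 5)/19. Setting this equal to 12/19 gives z − 5 = (12/19)·19 = 12, so z = 17.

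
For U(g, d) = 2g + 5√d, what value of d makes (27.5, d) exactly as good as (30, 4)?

d = 9

U(30, 4) = 70.
Set U(27.5, d) = 70 and solve.
With g = 27.5: 5√d = 70 − 2·27.5 = 15, so √d = 3 and d = 9.
Check: U(27.5, 9) = 70.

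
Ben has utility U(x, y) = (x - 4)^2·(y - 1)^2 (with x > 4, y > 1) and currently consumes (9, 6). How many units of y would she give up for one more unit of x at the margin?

MU_x = 2·(x−4)·(y−1)^2, MU_y = 2·(x−4)^2·(y−1).
MRS = (y−1)/(x−4).
At (9, 6): MRS = 1.
That is, one extra unit of x is worth 1 units of y at the margin.

MRS = 1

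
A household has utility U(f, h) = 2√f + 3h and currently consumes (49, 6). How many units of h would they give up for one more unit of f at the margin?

MRS = 1/21

MU_f = 2/(2√f), MU_h = 3.
MRS = 2/(2√f) ÷ 3.
At (49, 6): MRS = 1/21.
The indifference curve has slope −1/21 at this bundle.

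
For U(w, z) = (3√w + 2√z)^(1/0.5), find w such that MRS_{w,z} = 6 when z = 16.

For CES with ρ = 0.5, MRS = (3/2)·√(z/w).
Setting (3/2)·√(16/w) = 6 gives √(16/w) = 4, so 16/w = 16 and w = 1.

w = 1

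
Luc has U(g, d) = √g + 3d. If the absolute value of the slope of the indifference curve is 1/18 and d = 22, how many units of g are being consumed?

g = 9

MU_g = 1/(2√g), MU_d = 3.
MRS = 1/(2√g) ÷ 3.
MRS depends only on g: (1/6)/√g = 1/18 ⇒ √g = (1/6)/(1/18) = 3 ⇒ g = 9.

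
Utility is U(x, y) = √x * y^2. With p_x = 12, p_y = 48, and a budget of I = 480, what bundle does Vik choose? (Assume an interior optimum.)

x* = 8, y* = 8

MU_x = 0.5·x^(-0.5)·y^2 and MU_y = 2·√x·y.
MRS = MU_x/MU_y = (0.25)·y/x.
Tangency: set MRS = p_x/p_y = 12/48 = 0.25.
So (0.25)·y/x = 0.25, i.e. y = x.
Substitute into the budget 12·x + 48·y = 480: 60·x = 480, so x* = 8.
Then y* = 8.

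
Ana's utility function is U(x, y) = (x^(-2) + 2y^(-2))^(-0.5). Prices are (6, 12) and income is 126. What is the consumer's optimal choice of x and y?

For CES with ρ = -2, MRS = (1/2)·(y/x)^3.
Tangency: set MRS = p_x/p_y = 6/12 = 0.5.
So (y/x)^3 = 1; taking the cube root, y/x = 1, i.e. y = x.
Substitute into the budget 6·x + 12·y = 126: 18·x = 126, so x* = 7 and y* = 7.

x* = 7, y* = 7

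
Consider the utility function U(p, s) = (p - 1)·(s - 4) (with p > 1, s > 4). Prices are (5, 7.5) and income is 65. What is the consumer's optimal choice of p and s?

p* = 4, s* = 6

MU_p = (s−4), MU_s = (p−1).
MRS = (s−4)/(p−1).
Tangency: set MRS = p_p/p_s = 5/7.5 = 2/3.
So (s − 4)/(p − 1) = 2/3, i.e. (s − 4) = (2/3)·(p − 1).
Rewrite the budget in excess-of-subsistence terms: 5·(p − 1) + 7.5·(s − 4) = 65 − 5·1 − 7.5·4 = 30.
Substituting, 10·(p − 1) = 30, so p − 1 = 3 and p* = 4.
Then s − 4 = (2/3)·3 = 2, so s* = 6.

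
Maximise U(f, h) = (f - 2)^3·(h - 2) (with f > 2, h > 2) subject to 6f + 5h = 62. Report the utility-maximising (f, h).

f* = 7, h* = 4

MU_f = 3·(f−2)^2·(h−2), MU_h = (f−2)^3.
MRS = (3/1)·(h−2)/(f−2).
Tangency: set MRS = p_f/p_h = 6/5 = 1.2.
So (3/1)·(h − 2)/(f − 2) = 1.2, i.e. (h − 2) = 0.4·(f − 2).
Rewrite the budget in excess-of-subsistence terms: 6·(f − 2) + 5·(h − 2) = 62 − 6·2 − 5·2 = 40.
Substituting, 8·(f − 2) = 40, so f − 2 = 5 and f* = 7.
Then h − 2 = 0.4·5 = 2, so h* = 4.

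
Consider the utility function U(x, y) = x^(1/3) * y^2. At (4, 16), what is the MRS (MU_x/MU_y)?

MRS = 2/3

MU_x = 1/3·x^(-2/3)·y^2 and MU_y = 2·x^(1/3)·y.
MRS = MU_x/MU_y = (1/6)·y/x.
At (4, 16): MRS = 2/3.
The indifference curve has slope −2/3 at this bundle.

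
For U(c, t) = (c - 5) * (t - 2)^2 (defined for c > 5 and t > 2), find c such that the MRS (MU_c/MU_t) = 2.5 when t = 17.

MU_c = (t−2)^2, MU_t = 2·(c−5)·(t−2).
MRS = (1/2)·(t−2)/(c−5).
Substitute t = 17: MRS = 7.5/(c − 5). Setting this equal to 2.5 gives c − 5 = 7.5/2.5 = 3, so c = 8.

c = 8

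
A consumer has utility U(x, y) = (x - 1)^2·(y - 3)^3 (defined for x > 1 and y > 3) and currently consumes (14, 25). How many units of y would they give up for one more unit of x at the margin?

MU_x = 2·(x−1)·(y−3)^3, MU_y = 3·(x−1)^2·(y−3)^2.
MRS = (2/3)·(y−3)/(x−1).
At (14, 25): MRS = 44/39.
So at (14, 25) the consumer would give up 44/39 units of y for one more unit of x.

MRS = 44/39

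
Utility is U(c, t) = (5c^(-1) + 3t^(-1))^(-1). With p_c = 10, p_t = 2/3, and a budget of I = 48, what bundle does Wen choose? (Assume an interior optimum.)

c* = 4, t* = 12

For CES with ρ = -1, MRS = (5/3)·(t/c)^2.
Tangency: set MRS = p_c/p_t = 10/(2/3) = 15.
So (t/c)^2 = 9; taking the square root, t/c = 3, i.e. t = 3·c.
Substitute into the budget 10·c + (2/3)·t = 48: 12·c = 48, so c* = 4 and t* = 3·4 = 12.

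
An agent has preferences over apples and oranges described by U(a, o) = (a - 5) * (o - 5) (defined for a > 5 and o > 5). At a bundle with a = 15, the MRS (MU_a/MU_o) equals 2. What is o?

o = 25

MU_a = (o−5), MU_o = (a−5).
MRS = (o−5)/(a−5).
Substitute a = 15: MRS = (o − 5)/10. Setting this equal to 2 gives o − 5 = 2·10 = 20, so o = 25.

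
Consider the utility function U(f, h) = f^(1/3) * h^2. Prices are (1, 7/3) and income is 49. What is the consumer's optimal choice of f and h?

f* = 7, h* = 18

MU_f = 1/3·f^(-2/3)·h^2 and MU_h = 2·f^(1/3)·h.
MRS = MU_f/MU_h = (1/6)·h/f.
Tangency: set MRS = p_f/p_h = 1/(7/3) = 3/7.
So (1/6)·h/f = 3/7, i.e. h = (18/7)·f.
Substitute into the budget 1·f + (7/3)·h = 49: 7·f = 49, so f* = 7.
Then h* = (18/7)·7 = 18.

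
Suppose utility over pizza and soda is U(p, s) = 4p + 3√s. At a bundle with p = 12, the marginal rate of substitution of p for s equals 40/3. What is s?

MU_p = 4, MU_s = 3/(2√s).
MRS = 4 ÷ (3/(2√s)).
MRS depends only on s: (8/3)·√s = 40/3 ⇒ √s = (40/3)/(8/3) = 5 ⇒ s = 25.

s = 25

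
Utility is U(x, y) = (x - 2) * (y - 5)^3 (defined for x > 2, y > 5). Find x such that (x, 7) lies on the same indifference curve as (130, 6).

x = 18

U(130, 6) = 128.
Set U(x, 7) = 128 and solve.
With y = 7: (7 − 5)^3 = 8, so (x − 2) = 128/8 = 16.
So x = 2 + 16 = 18.
Check: U(18, 7) = 128.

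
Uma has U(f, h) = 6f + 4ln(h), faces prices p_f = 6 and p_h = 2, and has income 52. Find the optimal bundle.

MU_f = 6, MU_h = 4/h.
MRS = 6 ÷ (4/h).
Tangency: set MRS = p_f/p_h = 6/2 = 3.
MRS depends only on h: 1.5·h = 3 ⇒ h* = 3/1.5 = 2.
From the budget, 6·f = 52 − 2·2 = 48, so f* = 8.

f* = 8, h* = 2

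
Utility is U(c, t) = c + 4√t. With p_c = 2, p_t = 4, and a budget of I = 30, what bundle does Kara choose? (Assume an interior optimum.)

c* = 13, t* = 1

MU_c = 1, MU_t = 4/(2√t).
MRS = 1 ÷ (4/(2√t)).
Tangency: set MRS = p_c/p_t = 2/4 = 0.5.
MRS depends only on t: 0.5·√t = 0.5 ⇒ √t = 0.5/0.5 = 1 ⇒ t* = 1.
From the budget, 2·c = 30 − 4·1 = 26, so c* = 13.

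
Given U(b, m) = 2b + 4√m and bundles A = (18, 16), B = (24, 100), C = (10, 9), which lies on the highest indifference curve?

Bundle B

Evaluate utility at each bundle:
U(A) = 52.000.
U(B) = 88.000.
U(C) = 32.000.
Highest utility is B, so B ≻ A ≻ C.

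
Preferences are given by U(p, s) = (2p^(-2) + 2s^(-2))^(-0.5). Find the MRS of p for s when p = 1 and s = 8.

For CES with ρ = -2, MRS = (s/p)^3.
At (1, 8): MRS = 512.
The indifference curve has slope −512 at this bundle.

MRS = 512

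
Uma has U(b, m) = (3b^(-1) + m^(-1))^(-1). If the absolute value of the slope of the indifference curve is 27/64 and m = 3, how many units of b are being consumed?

b = 8

For CES with ρ = -1, MRS = (3/1)·(m/b)^2.
Setting (3/1)·(3/b)^2 = 27/64 gives (3/b)^2 = 9/64, so 3/b = 0.375 and b = 8.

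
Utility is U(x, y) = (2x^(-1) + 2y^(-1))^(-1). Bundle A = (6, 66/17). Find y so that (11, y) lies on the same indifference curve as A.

U depends on (x, y) only through S = 2x^(-1) + 2y^(-1), so equal utility means equal S. At (6, 66/17): S = 28/33.
With x = 11: 2·11^(-1) = 2/11, so 2y^(-1) = 28/33 − 2/11 = 2/3, i.e. y^(-1) = 1/3.
Hence y = 1/(1/3) = 3.
Check: U(11, 3) = 1.1786.

y = 3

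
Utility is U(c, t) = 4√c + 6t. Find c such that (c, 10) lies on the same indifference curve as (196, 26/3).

U(196, 26/3) = 108.
Set U(c, 10) = 108 and solve.
With t = 10: 4√c = 108 − 6·10 = 48, so √c = 12 and c = 144.
Check: U(144, 10) = 108.

c = 144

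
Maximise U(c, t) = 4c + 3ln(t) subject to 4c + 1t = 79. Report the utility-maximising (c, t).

MU_c = 4, MU_t = 3/t.
MRS = 4 ÷ (3/t).
Tangency: set MRS = p_c/p_t = 4/1 = 4.
MRS depends only on t: (4/3)·t = 4 ⇒ t* = 4/(4/3) = 3.
From the budget, 4·c = 79 − 1·3 = 76, so c* = 19.

c* = 19, t* = 3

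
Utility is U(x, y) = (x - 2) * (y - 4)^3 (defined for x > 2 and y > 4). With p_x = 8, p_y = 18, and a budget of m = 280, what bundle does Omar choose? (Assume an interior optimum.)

MU_x = (y−4)^3, MU_y = 3·(x−2)·(y−4)^2.
MRS = (1/3)·(y−4)/(x−2).
Tangency: set MRS = p_x/p_y = 8/18 = 4/9.
So (1/3)·(y − 4)/(x − 2) = 4/9, i.e. (y − 4) = (4/3)·(x − 2).
Rewrite the budget in excess-of-subsistence terms: 8·(x − 2) + 18·(y − 4) = 280 − 8·2 − 18·4 = 192.
Substituting, 32·(x − 2) = 192, so x − 2 = 6 and x* = 8.
Then y − 4 = (4/3)·6 = 8, so y* = 12.

x* = 8, y* = 12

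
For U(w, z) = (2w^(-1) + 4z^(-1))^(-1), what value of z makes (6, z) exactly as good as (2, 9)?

U depends on (w, z) only through S = 2w^(-1) + 4z^(-1), so equal utility means equal S. At (2, 9): S = 13/9.
With w = 6: 2·6^(-1) = 1/3, so 4z^(-1) = 13/9 − 1/3 = 10/9, i.e. z^(-1) = 5/18.
Hence z = 1/(5/18) = 3.6.
Check: U(6, 3.6) = 0.6923.

z = 3.6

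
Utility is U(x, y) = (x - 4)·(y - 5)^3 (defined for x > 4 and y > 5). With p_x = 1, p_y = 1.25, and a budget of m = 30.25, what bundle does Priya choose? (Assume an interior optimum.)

MU_x = (y−5)^3, MU_y = 3·(x−4)·(y−5)^2.
MRS = (1/3)·(y−5)/(x−4).
Tangency: set MRS = p_x/p_y = 1/1.25 = 0.8.
So (1/3)·(y − 5)/(x − 4) = 0.8, i.e. (y − 5) = 2.4·(x − 4).
Rewrite the budget in excess-of-subsistence terms: 1·(x − 4) + 1.25·(y − 5) = 30.25 − 1·4 − 1.25·5 = 20.
Substituting, 4·(x − 4) = 20, so x − 4 = 5 and x* = 9.
Then y − 5 = 2.4·5 = 12, so y* = 17.

x* = 9, y* = 17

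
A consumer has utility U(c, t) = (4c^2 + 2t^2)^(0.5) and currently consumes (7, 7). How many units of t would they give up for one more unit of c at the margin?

MRS = 2

For CES with ρ = 2, MRS = (4/2)·(t/c)^(-1).
At (7, 7): MRS = 2.
So at (7, 7) the consumer would give up 2 units of t for one more unit of c.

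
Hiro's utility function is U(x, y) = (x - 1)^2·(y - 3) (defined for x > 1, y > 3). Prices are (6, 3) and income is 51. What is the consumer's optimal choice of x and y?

x* = 5, y* = 7

MU_x = 2·(x−1)·(y−3), MU_y = (x−1)^2.
MRS = (2/1)·(y−3)/(x−1).
Tangency: set MRS = p_x/p_y = 6/3 = 2.
So (2/1)·(y − 3)/(x − 1) = 2, i.e. (y − 3) = (x − 1).
Rewrite the budget in excess-of-subsistence terms: 6·(x − 1) + 3·(y − 3) = 51 − 6·1 − 3·3 = 36.
Substituting, 9·(x − 1) = 36, so x − 1 = 4 and x* = 5.
Then y − 3 = 4, so y* = 7.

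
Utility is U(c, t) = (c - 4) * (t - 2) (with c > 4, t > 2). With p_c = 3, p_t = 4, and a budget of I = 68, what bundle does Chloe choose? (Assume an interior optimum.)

MU_c = (t−2), MU_t = (c−4).
MRS = (t−2)/(c−4).
Tangency: set MRS = p_c/p_t = 3/4 = 0.75.
So (t − 2)/(c − 4) = 0.75, i.e. (t − 2) = 0.75·(c − 4).
Rewrite the budget in excess-of-subsistence terms: 3·(c − 4) + 4·(t − 2) = 68 − 3·4 − 4·2 = 48.
Substituting, 6·(c − 4) = 48, so c − 4 = 8 and c* = 12.
Then t − 2 = 0.75·8 = 6, so t* = 8.

c* = 12, t* = 8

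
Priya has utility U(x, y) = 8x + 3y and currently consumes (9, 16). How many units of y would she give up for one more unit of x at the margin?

MRS = 8/3

MU_x = 8, MU_y = 3, so MRS = 8/3 at every bundle.
At (9, 16): MRS = 8/3.
So at (9, 16) the consumer would give up 8/3 units of y for one more unit of x.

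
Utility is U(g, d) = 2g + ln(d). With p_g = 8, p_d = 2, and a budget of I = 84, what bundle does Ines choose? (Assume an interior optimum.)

g* = 10, d* = 2

MU_g = 2, MU_d = 1/d.
MRS = 2 ÷ (1/d).
Tangency: set MRS = p_g/p_d = 8/2 = 4.
MRS depends only on d: 2·d = 4 ⇒ d* = 4/2 = 2.
From the budget, 8·g = 84 − 2·2 = 80, so g* = 10.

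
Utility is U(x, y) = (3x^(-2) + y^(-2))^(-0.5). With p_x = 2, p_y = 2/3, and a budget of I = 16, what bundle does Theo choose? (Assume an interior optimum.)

For CES with ρ = -2, MRS = (3/1)·(y/x)^3.
Tangency: set MRS = p_x/p_y = 2/(2/3) = 3.
So (y/x)^3 = 1; taking the cube root, y/x = 1, i.e. y = x.
Substitute into the budget 2·x + (2/3)·y = 16: (8/3)·x = 16, so x* = 6 and y* = 6.

x* = 6, y* = 6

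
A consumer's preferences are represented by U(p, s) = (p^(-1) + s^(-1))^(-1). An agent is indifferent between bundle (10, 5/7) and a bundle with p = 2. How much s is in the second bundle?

s = 1

U depends on (p, s) only through S = p^(-1) + s^(-1), so equal utility means equal S. At (10, 5/7): S = 1.5.
With p = 2: 2^(-1) = 0.5, so s^(-1) = 1.5 − 0.5 = 1.
Hence s = 1/1 = 1.
Check: U(2, 1) = 0.6667.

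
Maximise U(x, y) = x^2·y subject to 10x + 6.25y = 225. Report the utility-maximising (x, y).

MU_x = 2·x·y and MU_y = x^2.
MRS = MU_x/MU_y = (2/1)·y/x.
Tangency: set MRS = p_x/p_y = 10/6.25 = 1.6.
So (2/1)·y/x = 1.6, i.e. y = 0.8·x.
Substitute into the budget 10·x + 6.25·y = 225: 15·x = 225, so x* = 15.
Then y* = 0.8·15 = 12.

x* = 15, y* = 12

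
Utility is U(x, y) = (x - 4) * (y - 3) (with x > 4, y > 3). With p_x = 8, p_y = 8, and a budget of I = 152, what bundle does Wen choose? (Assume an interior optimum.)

x* = 10, y* = 9

MU_x = (y−3), MU_y = (x−4).
MRS = (y−3)/(x−4).
Tangency: set MRS = p_x/p_y = 8/8 = 1.
So (y − 3)/(x − 4) = 1, i.e. (y − 3) = (x − 4).
Rewrite the budget in excess-of-subsistence terms: 8·(x − 4) + 8·(y − 3) = 152 − 8·4 − 8·3 = 96.
Substituting, 16·(x − 4) = 96, so x − 4 = 6 and x* = 10.
Then y − 3 = 6, so y* = 9.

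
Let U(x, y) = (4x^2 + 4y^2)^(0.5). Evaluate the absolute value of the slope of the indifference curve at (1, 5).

For CES with ρ = 2, MRS = (y/x)^(-1).
At (1, 5): MRS = 0.2.
That is, one extra unit of x is worth 0.2 units of y at the margin.

MRS = 0.2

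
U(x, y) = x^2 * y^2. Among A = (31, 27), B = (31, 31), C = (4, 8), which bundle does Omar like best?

Bundle B

Evaluate utility at each bundle:
U(A) = 700569.
U(B) = 923521.
U(C) = 1024.
Highest utility is B, so B ≻ A ≻ C.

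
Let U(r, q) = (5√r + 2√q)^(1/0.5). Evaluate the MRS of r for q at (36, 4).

MRS = 5/6

For CES with ρ = 0.5, MRS = (5/2)·√(q/r).
At (36, 4): MRS = 5/6.
That is, one extra unit of r is worth 5/6 units of q at the margin.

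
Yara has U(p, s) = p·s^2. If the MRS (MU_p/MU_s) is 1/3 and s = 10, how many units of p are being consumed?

MU_p = s^2 and MU_s = 2·p·s.
MRS = MU_p/MU_s = (1/2)·s/p.
Substitute s = 10: MRS = 5/p. Setting 5/p = 1/3 gives p = 5/(1/3) = 15.

p = 15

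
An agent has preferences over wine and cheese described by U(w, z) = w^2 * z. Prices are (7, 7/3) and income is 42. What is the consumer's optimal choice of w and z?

w* = 4, z* = 6

MU_w = 2·w·z and MU_z = w^2.
MRS = MU_w/MU_z = (2/1)·z/w.
Tangency: set MRS = p_w/p_z = 7/(7/3) = 3.
So (2/1)·z/w = 3, i.e. z = 1.5·w.
Substitute into the budget 7·w + (7/3)·z = 42: 10.5·w = 42, so w* = 4.
Then z* = 1.5·4 = 6.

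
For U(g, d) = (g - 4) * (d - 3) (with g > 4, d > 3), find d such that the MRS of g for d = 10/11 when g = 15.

d = 13

MU_g = (d−3), MU_d = (g−4).
MRS = (d−3)/(g−4).
Substitute g = 15: MRS = (d − 3)/11. Setting this equal to 10/11 gives d − 3 = (10/11)·11 = 10, so d = 13.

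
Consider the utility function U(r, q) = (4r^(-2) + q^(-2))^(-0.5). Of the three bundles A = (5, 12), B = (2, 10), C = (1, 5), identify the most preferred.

Bundle A

Evaluate utility at each bundle:
U(A) = 2.447.
U(B) = 0.995.
U(C) = 0.498.
Highest utility is A, so A ≻ B ≻ C.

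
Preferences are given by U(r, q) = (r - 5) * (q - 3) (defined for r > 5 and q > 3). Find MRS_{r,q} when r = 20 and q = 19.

MU_r = (q−3), MU_q = (r−5).
MRS = (q−3)/(r−5).
At (20, 19): MRS = 16/15.
So at (20, 19) the consumer would give up 16/15 units of q for one more unit of r.

MRS = 16/15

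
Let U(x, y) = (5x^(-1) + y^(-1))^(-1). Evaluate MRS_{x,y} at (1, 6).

For CES with ρ = -1, MRS = (5/1)·(y/x)^2.
At (1, 6): MRS = 180.
That is, one extra unit of x is worth 180 units of y at the margin.

MRS = 180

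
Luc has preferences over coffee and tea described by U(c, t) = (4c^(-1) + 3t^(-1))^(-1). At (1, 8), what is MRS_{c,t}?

For CES with ρ = -1, MRS = (4/3)·(t/c)^2.
At (1, 8): MRS = 256/3.
So at (1, 8) the consumer would give up 256/3 units of t for one more unit of c.

MRS = 256/3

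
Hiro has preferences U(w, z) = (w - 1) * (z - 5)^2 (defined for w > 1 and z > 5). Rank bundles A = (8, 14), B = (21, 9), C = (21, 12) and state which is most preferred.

Bundle C

Evaluate utility at each bundle:
U(A) = 567.
U(B) = 320.
U(C) = 980.
Highest utility is C, so C ≻ A ≻ B.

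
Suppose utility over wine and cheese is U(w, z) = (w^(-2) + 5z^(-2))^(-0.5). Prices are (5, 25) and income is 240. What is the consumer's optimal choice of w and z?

w* = 8, z* = 8

For CES with ρ = -2, MRS = (1/5)·(z/w)^3.
Tangency: set MRS = p_w/p_z = 5/25 = 0.2.
So (z/w)^3 = 1; taking the cube root, z/w = 1, i.e. z = w.
Substitute into the budget 5·w + 25·z = 240: 30·w = 240, so w* = 8 and z* = 8.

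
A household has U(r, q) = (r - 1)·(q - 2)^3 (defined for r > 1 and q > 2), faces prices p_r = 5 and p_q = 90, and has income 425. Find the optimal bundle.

r* = 13, q* = 4

MU_r = (q−2)^3, MU_q = 3·(r−1)·(q−2)^2.
MRS = (1/3)·(q−2)/(r−1).
Tangency: set MRS = p_r/p_q = 5/90 = 1/18.
So (1/3)·(q − 2)/(r − 1) = 1/18, i.e. (q − 2) = (1/6)·(r − 1).
Rewrite the budget in excess-of-subsistence terms: 5·(r − 1) + 90·(q − 2) = 425 − 5·1 − 90·2 = 240.
Substituting, 20·(r − 1) = 240, so r − 1 = 12 and r* = 13.
Then q − 2 = (1/6)·12 = 2, so q* = 4.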